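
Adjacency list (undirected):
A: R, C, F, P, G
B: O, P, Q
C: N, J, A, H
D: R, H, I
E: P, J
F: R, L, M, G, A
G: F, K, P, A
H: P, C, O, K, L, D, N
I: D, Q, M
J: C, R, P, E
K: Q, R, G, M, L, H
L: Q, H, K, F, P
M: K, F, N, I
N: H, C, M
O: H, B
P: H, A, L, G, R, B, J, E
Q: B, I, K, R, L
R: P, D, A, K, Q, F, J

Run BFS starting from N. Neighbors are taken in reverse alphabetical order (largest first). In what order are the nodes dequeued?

N, M, H, C, K, I, F, P, O, L, D, J, A, R, Q, G, E, B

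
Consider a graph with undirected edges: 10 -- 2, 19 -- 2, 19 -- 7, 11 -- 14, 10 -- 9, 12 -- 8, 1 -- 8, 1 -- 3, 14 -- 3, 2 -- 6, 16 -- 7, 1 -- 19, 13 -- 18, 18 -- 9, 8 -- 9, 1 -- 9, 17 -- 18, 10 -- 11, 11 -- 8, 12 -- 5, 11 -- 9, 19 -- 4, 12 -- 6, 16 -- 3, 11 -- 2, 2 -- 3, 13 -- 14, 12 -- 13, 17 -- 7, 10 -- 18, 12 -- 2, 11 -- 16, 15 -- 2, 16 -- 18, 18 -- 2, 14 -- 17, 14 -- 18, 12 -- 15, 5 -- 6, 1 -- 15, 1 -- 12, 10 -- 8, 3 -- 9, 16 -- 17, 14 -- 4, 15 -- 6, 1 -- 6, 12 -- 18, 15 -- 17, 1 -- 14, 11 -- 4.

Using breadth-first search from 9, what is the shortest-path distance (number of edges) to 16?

Level 0: 9
Level 1: 1, 3, 8, 10, 11, 18
Level 2: 2, 4, 6, 12, 13, 14, 15, 16, 17, 19
Level 3: 5, 7
16 first appears at level 2.

2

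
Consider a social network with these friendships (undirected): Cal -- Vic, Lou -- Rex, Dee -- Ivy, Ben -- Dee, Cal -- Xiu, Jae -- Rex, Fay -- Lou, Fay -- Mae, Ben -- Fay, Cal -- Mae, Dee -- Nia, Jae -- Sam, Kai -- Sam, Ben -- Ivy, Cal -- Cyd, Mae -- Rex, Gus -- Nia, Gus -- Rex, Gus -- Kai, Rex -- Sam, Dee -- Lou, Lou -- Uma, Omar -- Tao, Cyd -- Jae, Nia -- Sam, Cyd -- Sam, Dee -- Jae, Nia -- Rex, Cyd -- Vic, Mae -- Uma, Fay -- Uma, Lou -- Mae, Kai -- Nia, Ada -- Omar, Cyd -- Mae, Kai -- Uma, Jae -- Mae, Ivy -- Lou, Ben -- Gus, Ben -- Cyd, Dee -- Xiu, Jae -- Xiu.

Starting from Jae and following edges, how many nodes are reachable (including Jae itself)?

17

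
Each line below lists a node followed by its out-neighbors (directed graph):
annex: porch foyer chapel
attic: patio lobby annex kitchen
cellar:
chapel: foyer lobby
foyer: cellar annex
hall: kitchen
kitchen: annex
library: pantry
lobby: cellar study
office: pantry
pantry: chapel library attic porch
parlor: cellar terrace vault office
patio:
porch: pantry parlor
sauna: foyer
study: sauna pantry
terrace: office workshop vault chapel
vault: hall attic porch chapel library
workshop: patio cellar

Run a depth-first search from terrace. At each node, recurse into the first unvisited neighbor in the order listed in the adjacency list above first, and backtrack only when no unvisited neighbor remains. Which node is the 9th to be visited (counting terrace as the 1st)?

parlor

Visit terrace
terrace → office
office → pantry
pantry → chapel
chapel → foyer
foyer → cellar
foyer → annex
annex → porch
porch → parlor
parlor → vault
vault → hall
hall → kitchen
vault → attic
attic → patio
attic → lobby
lobby → study
study → sauna
vault → library
terrace → workshop

Visit order: terrace, office, pantry, chapel, foyer, cellar, annex, porch, parlor, vault, hall, kitchen, attic, patio, lobby, study, sauna, library, workshop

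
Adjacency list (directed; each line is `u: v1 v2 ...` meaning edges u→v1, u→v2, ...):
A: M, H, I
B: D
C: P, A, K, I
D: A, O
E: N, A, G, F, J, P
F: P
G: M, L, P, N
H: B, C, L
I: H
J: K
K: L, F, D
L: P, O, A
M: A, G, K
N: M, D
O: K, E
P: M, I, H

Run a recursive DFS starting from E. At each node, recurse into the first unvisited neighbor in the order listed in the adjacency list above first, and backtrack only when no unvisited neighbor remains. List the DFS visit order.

E N M A H B D O K L P I F C G J

Visit E
E → N
N → M
M → A
A → H
H → B
B → D
D → O
O → K
K → L
L → P
P → I
K → F
H → C
M → G
E → J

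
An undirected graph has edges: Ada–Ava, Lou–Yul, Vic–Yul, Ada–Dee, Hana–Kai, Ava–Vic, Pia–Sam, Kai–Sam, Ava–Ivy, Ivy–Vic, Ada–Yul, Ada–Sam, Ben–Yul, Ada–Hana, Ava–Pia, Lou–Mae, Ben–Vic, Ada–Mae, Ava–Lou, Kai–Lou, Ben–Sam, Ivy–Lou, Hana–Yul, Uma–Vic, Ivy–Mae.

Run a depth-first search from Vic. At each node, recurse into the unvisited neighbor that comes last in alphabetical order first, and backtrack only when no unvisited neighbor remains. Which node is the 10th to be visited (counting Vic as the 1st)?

Hana

Visit Vic
Vic → Yul
Yul → Lou
Lou → Mae
Mae → Ivy
Ivy → Ava
Ava → Pia
Pia → Sam
Sam → Kai
Kai → Hana
Hana → Ada
Ada → Dee
Sam → Ben
Vic → Uma

Visit order: Vic, Yul, Lou, Mae, Ivy, Ava, Pia, Sam, Kai, Hana, Ada, Dee, Ben, Uma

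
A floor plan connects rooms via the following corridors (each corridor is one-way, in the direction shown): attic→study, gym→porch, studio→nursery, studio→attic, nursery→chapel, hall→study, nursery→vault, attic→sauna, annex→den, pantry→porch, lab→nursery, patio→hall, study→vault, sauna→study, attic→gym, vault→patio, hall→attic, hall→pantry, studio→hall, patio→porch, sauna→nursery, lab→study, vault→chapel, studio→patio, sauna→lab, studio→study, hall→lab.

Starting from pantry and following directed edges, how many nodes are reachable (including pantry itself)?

2

BFS from pantry visits: pantry, porch
Reachable nodes: 2 of 15 total.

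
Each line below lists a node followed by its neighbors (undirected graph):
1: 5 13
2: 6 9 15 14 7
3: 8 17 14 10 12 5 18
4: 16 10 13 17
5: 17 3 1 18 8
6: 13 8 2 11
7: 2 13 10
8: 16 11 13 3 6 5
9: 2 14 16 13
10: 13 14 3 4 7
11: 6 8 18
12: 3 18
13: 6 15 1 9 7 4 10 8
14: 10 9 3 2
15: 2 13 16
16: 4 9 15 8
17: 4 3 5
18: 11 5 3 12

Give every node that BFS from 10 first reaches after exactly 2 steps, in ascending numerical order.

1, 2, 5, 6, 8, 9, 12, 15, 16, 17, 18

Level 0: 10
Level 1: 3, 4, 7, 13, 14
Level 2: 1, 2, 5, 6, 8, 9, 12, 15, 16, 17, 18
Level 3: 11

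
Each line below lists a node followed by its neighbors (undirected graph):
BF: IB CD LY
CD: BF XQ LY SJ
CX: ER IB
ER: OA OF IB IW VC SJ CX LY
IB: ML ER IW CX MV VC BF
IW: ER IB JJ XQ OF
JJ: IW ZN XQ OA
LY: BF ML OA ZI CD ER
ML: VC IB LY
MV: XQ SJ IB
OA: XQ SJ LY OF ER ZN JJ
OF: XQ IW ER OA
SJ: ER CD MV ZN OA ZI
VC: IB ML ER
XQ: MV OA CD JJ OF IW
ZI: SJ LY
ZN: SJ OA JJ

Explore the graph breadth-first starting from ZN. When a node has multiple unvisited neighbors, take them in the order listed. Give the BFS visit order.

Visit ZN; enqueue SJ, OA, JJ → queue [SJ, OA, JJ]
Visit SJ; enqueue ER, CD, MV, ZI → queue [OA, JJ, ER, CD, MV, ZI]
Visit OA; enqueue XQ, LY, OF → queue [JJ, ER, CD, MV, ZI, XQ, LY, OF]
Visit JJ; enqueue IW → queue [ER, CD, MV, ZI, XQ, LY, OF, IW]
Visit ER; enqueue IB, VC, CX → queue [CD, MV, ZI, XQ, LY, OF, IW, IB, VC, CX]
Visit CD; enqueue BF → queue [MV, ZI, XQ, LY, OF, IW, IB, VC, CX, BF]
Visit MV → queue [ZI, XQ, LY, OF, IW, IB, VC, CX, BF]
Visit ZI → queue [XQ, LY, OF, IW, IB, VC, CX, BF]
Visit XQ → queue [LY, OF, IW, IB, VC, CX, BF]
Visit LY; enqueue ML → queue [OF, IW, IB, VC, CX, BF, ML]
Visit OF → queue [IW, IB, VC, CX, BF, ML]
Visit IW → queue [IB, VC, CX, BF, ML]
Visit IB → queue [VC, CX, BF, ML]
Visit VC → queue [CX, BF, ML]
Visit CX → queue [BF, ML]
Visit BF → queue [ML]
Visit ML → queue []

ZN, SJ, OA, JJ, ER, CD, MV, ZI, XQ, LY, OF, IW, IB, VC, CX, BF, ML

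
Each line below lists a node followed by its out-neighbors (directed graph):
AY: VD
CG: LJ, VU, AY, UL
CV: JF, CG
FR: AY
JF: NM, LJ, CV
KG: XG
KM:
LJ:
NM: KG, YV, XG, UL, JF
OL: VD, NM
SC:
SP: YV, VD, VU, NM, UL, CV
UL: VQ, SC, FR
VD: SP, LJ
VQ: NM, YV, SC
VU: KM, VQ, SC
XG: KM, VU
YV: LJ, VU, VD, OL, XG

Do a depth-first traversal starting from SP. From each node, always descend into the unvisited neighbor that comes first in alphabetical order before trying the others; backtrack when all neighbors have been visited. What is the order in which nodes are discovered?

SP → CV → CG → AY → VD → LJ → UL → FR → SC → VQ → NM → JF → KG → XG → KM → VU → YV → OL

Visit SP
SP → CV
CV → CG
CG → AY
AY → VD
VD → LJ
CG → UL
UL → FR
UL → SC
UL → VQ
VQ → NM
NM → JF
NM → KG
KG → XG
XG → KM
XG → VU
NM → YV
YV → OL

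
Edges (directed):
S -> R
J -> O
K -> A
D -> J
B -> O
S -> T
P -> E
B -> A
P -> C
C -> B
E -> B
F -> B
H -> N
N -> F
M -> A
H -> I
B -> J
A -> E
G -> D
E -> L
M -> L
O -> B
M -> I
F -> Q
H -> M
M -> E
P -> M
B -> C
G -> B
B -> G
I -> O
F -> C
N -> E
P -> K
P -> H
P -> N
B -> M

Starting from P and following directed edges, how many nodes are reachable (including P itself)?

BFS from P visits: P, N, M, K, H, E, C, F, L, I, A, B, Q, O, J, G, D
Reachable nodes: 17 of 20 total.

17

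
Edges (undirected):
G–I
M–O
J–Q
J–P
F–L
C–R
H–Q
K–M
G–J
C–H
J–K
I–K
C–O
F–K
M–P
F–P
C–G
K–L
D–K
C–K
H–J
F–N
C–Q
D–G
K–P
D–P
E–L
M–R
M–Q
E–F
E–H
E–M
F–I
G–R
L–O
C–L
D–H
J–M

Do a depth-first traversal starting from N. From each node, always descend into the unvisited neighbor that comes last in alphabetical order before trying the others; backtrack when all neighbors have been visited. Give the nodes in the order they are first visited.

Visit N
N → F
F → P
P → M
M → R
R → G
G → J
J → Q
Q → H
H → E
E → L
L → O
O → C
C → K
K → I
K → D

N, F, P, M, R, G, J, Q, H, E, L, O, C, K, I, D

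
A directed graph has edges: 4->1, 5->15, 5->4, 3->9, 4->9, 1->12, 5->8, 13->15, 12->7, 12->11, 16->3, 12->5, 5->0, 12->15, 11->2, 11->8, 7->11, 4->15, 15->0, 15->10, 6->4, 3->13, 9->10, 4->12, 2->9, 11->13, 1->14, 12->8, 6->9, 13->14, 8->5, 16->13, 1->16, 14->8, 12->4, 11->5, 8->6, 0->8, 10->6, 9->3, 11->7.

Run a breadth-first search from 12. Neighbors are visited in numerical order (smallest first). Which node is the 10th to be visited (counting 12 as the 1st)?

Visit 12; enqueue 4, 5, 7, 8, 11, 15 → queue [4, 5, 7, 8, 11, 15]
Visit 4; enqueue 1, 9 → queue [5, 7, 8, 11, 15, 1, 9]
Visit 5; enqueue 0 → queue [7, 8, 11, 15, 1, 9, 0]
Visit 7 → queue [8, 11, 15, 1, 9, 0]
Visit 8; enqueue 6 → queue [11, 15, 1, 9, 0, 6]
Visit 11; enqueue 2, 13 → queue [15, 1, 9, 0, 6, 2, 13]
Visit 15; enqueue 10 → queue [1, 9, 0, 6, 2, 13, 10]
Visit 1; enqueue 14, 16 → queue [9, 0, 6, 2, 13, 10, 14, 16]
Visit 9; enqueue 3 → queue [0, 6, 2, 13, 10, 14, 16, 3]
Visit 0 → queue [6, 2, 13, 10, 14, 16, 3]
Visit 6 → queue [2, 13, 10, 14, 16, 3]
Visit 2 → queue [13, 10, 14, 16, 3]
Visit 13 → queue [10, 14, 16, 3]
Visit 10 → queue [14, 16, 3]
Visit 14 → queue [16, 3]
Visit 16 → queue [3]
Visit 3 → queue []

Visit order: 12, 4, 5, 7, 8, 11, 15, 1, 9, 0, 6, 2, 13, 10, 14, 16, 3

0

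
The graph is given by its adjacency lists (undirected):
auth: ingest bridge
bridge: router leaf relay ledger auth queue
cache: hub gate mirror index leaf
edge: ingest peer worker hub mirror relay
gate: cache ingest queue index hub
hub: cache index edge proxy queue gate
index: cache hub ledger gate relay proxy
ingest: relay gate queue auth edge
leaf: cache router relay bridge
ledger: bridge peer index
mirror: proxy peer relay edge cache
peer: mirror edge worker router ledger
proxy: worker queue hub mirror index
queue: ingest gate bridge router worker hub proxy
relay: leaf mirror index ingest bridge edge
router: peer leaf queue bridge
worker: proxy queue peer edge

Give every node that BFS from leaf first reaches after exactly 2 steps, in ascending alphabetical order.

auth, edge, gate, hub, index, ingest, ledger, mirror, peer, queue

Level 0: leaf
Level 1: bridge, cache, relay, router
Level 2: auth, edge, gate, hub, index, ingest, ledger, mirror, peer, queue
Level 3: proxy, worker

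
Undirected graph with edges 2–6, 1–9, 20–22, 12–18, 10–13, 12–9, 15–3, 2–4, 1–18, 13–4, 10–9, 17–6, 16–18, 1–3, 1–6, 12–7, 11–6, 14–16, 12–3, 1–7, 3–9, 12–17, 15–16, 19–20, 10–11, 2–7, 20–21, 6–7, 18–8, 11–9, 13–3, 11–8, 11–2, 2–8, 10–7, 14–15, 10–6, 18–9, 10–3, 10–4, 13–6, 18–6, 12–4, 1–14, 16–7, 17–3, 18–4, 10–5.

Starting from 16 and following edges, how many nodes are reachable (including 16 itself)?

18

BFS from 16 visits: 16, 7, 14, 15, 18, 1, 2, 6, 10, 12, 3, 4, 8, 9, 11, 13, 17, 5
Reachable nodes: 18 of 22 total.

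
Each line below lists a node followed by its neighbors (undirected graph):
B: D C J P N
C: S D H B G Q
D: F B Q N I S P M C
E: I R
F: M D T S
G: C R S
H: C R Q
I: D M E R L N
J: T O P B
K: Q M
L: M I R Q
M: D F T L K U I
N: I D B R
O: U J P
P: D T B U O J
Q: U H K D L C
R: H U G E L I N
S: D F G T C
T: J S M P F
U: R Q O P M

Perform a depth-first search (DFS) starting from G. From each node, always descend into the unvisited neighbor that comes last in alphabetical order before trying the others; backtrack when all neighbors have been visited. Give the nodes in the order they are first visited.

Visit G
G → S
S → T
T → P
P → U
U → R
R → N
N → I
I → M
M → L
L → Q
Q → K
Q → H
H → C
C → D
D → F
D → B
B → J
J → O
I → E

G, S, T, P, U, R, N, I, M, L, Q, K, H, C, D, F, B, J, O, E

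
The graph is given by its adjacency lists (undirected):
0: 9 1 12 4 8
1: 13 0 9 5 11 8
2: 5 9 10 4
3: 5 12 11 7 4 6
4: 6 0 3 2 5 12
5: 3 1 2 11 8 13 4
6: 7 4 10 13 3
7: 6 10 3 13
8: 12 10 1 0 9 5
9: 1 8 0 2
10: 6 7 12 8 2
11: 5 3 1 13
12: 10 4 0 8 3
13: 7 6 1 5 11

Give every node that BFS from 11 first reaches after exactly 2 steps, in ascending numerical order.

Level 0: 11
Level 1: 1, 3, 5, 13
Level 2: 0, 2, 4, 6, 7, 8, 9, 12
Level 3: 10

0, 2, 4, 6, 7, 8, 9, 12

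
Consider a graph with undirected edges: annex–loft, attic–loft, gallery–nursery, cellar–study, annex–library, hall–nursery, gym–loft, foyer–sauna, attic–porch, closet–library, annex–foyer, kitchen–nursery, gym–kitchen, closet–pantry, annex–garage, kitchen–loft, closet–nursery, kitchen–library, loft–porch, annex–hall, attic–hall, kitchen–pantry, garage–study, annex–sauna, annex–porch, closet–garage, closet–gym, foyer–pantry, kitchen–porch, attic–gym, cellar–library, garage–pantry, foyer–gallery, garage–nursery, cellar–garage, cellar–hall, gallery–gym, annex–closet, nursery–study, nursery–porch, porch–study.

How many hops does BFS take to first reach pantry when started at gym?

2

Level 0: gym
Level 1: attic, closet, gallery, kitchen, loft
Level 2: annex, foyer, garage, hall, library, nursery, pantry, porch
Level 3: cellar, sauna, study
pantry first appears at level 2.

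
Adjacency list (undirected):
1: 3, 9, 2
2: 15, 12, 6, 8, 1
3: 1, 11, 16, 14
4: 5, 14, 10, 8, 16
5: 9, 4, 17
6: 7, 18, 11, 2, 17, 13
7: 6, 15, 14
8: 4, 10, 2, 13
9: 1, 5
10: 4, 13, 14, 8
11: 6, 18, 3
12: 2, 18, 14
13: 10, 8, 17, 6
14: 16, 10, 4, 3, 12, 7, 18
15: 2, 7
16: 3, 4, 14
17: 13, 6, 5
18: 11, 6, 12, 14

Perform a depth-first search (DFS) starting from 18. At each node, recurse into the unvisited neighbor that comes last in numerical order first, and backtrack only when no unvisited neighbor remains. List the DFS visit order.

18 → 14 → 16 → 4 → 10 → 13 → 17 → 6 → 11 → 3 → 1 → 9 → 5 → 2 → 15 → 7 → 12 → 8

Visit 18
18 → 14
14 → 16
16 → 4
4 → 10
10 → 13
13 → 17
17 → 6
6 → 11
11 → 3
3 → 1
1 → 9
9 → 5
1 → 2
2 → 15
15 → 7
2 → 12
2 → 8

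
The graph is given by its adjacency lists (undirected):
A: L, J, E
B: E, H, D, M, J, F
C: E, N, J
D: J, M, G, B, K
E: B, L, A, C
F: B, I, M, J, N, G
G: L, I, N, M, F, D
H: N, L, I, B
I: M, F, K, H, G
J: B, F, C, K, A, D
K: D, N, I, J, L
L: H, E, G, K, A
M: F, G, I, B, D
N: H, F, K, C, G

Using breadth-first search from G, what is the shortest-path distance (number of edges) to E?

2

Level 0: G
Level 1: D, F, I, L, M, N
Level 2: A, B, C, E, H, J, K
E first appears at level 2.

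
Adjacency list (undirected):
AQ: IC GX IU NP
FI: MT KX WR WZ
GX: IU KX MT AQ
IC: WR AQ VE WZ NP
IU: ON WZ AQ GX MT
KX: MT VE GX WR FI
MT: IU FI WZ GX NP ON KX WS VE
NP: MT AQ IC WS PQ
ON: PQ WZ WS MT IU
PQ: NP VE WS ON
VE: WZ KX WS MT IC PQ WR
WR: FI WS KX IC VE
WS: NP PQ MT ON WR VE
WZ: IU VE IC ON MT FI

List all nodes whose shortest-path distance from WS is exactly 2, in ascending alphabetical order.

Level 0: WS
Level 1: MT, NP, ON, PQ, VE, WR
Level 2: AQ, FI, GX, IC, IU, KX, WZ

AQ, FI, GX, IC, IU, KX, WZ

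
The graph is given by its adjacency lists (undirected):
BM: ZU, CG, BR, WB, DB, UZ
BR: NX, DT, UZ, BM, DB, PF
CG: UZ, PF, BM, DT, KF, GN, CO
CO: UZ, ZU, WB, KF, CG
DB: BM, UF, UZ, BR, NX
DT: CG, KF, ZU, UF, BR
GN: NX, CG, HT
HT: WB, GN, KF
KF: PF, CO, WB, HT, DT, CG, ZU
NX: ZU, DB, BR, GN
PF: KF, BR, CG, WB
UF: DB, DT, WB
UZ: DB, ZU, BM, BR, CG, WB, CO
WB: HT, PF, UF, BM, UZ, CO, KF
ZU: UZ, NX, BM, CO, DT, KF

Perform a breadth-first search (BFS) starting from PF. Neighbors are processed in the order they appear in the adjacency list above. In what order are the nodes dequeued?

Visit PF; enqueue KF, BR, CG, WB → queue [KF, BR, CG, WB]
Visit KF; enqueue CO, HT, DT, ZU → queue [BR, CG, WB, CO, HT, DT, ZU]
Visit BR; enqueue NX, UZ, BM, DB → queue [CG, WB, CO, HT, DT, ZU, NX, UZ, BM, DB]
Visit CG; enqueue GN → queue [WB, CO, HT, DT, ZU, NX, UZ, BM, DB, GN]
Visit WB; enqueue UF → queue [CO, HT, DT, ZU, NX, UZ, BM, DB, GN, UF]
Visit CO → queue [HT, DT, ZU, NX, UZ, BM, DB, GN, UF]
Visit HT → queue [DT, ZU, NX, UZ, BM, DB, GN, UF]
Visit DT → queue [ZU, NX, UZ, BM, DB, GN, UF]
Visit ZU → queue [NX, UZ, BM, DB, GN, UF]
Visit NX → queue [UZ, BM, DB, GN, UF]
Visit UZ → queue [BM, DB, GN, UF]
Visit BM → queue [DB, GN, UF]
Visit DB → queue [GN, UF]
Visit GN → queue [UF]
Visit UF → queue []

PF → KF → BR → CG → WB → CO → HT → DT → ZU → NX → UZ → BM → DB → GN → UF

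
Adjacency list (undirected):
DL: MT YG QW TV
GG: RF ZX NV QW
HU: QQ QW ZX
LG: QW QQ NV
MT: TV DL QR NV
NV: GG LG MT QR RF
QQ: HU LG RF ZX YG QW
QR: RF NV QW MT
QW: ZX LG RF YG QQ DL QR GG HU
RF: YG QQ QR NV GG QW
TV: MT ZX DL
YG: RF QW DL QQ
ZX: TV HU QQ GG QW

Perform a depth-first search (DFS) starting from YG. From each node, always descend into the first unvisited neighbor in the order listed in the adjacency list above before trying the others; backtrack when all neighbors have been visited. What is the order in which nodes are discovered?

YG → RF → QQ → HU → QW → ZX → TV → MT → DL → QR → NV → GG → LG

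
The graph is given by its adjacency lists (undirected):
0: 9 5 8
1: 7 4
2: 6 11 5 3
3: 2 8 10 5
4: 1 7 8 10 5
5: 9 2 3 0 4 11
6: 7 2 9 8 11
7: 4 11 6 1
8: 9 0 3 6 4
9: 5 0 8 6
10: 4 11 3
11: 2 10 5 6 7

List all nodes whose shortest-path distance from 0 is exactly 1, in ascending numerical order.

5, 8, 9

Level 0: 0
Level 1: 5, 8, 9
Level 2: 2, 3, 4, 6, 11
Level 3: 1, 7, 10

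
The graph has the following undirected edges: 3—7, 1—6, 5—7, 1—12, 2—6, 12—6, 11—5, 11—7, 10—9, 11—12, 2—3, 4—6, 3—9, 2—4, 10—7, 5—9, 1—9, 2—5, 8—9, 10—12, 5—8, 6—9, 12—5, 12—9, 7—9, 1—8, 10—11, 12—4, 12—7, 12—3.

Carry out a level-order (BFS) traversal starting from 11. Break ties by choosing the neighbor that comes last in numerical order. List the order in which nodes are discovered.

11 -> 12 -> 10 -> 7 -> 5 -> 9 -> 6 -> 4 -> 3 -> 1 -> 8 -> 2

Visit 11; enqueue 12, 10, 7, 5 → queue [12, 10, 7, 5]
Visit 12; enqueue 9, 6, 4, 3, 1 → queue [10, 7, 5, 9, 6, 4, 3, 1]
Visit 10 → queue [7, 5, 9, 6, 4, 3, 1]
Visit 7 → queue [5, 9, 6, 4, 3, 1]
Visit 5; enqueue 8, 2 → queue [9, 6, 4, 3, 1, 8, 2]
Visit 9 → queue [6, 4, 3, 1, 8, 2]
Visit 6 → queue [4, 3, 1, 8, 2]
Visit 4 → queue [3, 1, 8, 2]
Visit 3 → queue [1, 8, 2]
Visit 1 → queue [8, 2]
Visit 8 → queue [2]
Visit 2 → queue []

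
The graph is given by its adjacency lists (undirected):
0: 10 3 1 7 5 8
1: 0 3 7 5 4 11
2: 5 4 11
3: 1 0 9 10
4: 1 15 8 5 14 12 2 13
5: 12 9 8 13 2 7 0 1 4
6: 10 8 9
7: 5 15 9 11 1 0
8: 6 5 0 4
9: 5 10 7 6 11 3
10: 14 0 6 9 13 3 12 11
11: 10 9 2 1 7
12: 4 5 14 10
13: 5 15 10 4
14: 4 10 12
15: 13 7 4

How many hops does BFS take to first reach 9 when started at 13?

2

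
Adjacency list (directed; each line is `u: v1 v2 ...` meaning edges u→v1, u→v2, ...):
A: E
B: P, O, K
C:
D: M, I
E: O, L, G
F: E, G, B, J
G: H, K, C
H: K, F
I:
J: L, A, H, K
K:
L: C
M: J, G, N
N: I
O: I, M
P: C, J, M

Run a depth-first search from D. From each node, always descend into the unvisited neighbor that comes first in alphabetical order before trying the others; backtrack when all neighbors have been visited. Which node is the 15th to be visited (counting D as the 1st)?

L

Visit D
D → I
D → M
M → G
G → C
G → H
H → F
F → B
B → K
B → O
B → P
P → J
J → A
A → E
E → L
M → N

Visit order: D, I, M, G, C, H, F, B, K, O, P, J, A, E, L, N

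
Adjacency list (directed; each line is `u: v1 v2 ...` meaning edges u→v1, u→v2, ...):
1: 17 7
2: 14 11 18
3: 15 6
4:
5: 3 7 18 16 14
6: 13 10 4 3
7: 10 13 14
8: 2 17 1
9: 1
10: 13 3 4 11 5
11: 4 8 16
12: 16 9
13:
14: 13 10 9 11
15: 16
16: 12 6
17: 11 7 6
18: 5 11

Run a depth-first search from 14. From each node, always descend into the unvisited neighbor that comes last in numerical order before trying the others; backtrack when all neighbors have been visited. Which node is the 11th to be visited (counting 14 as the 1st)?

Visit 14
14 → 13
14 → 11
11 → 16
16 → 12
12 → 9
9 → 1
1 → 17
17 → 7
7 → 10
10 → 5
5 → 18
5 → 3
3 → 15
3 → 6
6 → 4
11 → 8
8 → 2

Visit order: 14, 13, 11, 16, 12, 9, 1, 17, 7, 10, 5, 18, 3, 15, 6, 4, 8, 2

5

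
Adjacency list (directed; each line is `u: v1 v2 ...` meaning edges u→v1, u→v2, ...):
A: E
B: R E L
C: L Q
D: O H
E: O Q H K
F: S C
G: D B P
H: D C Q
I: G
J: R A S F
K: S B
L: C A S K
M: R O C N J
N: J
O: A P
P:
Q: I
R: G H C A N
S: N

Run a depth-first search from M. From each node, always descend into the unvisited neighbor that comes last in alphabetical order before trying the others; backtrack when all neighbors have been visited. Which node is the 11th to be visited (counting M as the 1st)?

Visit M
M → R
R → N
N → J
J → S
J → F
F → C
C → Q
Q → I
I → G
G → P
G → D
D → O
O → A
A → E
E → K
K → B
B → L
E → H

Visit order: M, R, N, J, S, F, C, Q, I, G, P, D, O, A, E, K, B, L, H

P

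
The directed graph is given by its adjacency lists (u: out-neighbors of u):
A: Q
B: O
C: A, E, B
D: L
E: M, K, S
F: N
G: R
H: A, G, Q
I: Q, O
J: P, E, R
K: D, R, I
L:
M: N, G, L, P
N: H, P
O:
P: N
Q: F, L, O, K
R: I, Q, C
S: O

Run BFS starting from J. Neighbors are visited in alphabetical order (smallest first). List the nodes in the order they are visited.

Visit J; enqueue E, P, R → queue [E, P, R]
Visit E; enqueue K, M, S → queue [P, R, K, M, S]
Visit P; enqueue N → queue [R, K, M, S, N]
Visit R; enqueue C, I, Q → queue [K, M, S, N, C, I, Q]
Visit K; enqueue D → queue [M, S, N, C, I, Q, D]
Visit M; enqueue G, L → queue [S, N, C, I, Q, D, G, L]
Visit S; enqueue O → queue [N, C, I, Q, D, G, L, O]
Visit N; enqueue H → queue [C, I, Q, D, G, L, O, H]
Visit C; enqueue A, B → queue [I, Q, D, G, L, O, H, A, B]
Visit I → queue [Q, D, G, L, O, H, A, B]
Visit Q; enqueue F → queue [D, G, L, O, H, A, B, F]
Visit D → queue [G, L, O, H, A, B, F]
Visit G → queue [L, O, H, A, B, F]
Visit L → queue [O, H, A, B, F]
Visit O → queue [H, A, B, F]
Visit H → queue [A, B, F]
Visit A → queue [B, F]
Visit B → queue [F]
Visit F → queue []

J, E, P, R, K, M, S, N, C, I, Q, D, G, L, O, H, A, B, F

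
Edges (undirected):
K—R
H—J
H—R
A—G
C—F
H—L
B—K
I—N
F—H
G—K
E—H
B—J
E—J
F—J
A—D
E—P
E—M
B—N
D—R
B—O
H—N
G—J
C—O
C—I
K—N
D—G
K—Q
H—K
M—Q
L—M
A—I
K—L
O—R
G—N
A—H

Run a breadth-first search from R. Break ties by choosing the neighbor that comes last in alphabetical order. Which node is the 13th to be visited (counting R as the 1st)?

Visit R; enqueue O, K, H, D → queue [O, K, H, D]
Visit O; enqueue C, B → queue [K, H, D, C, B]
Visit K; enqueue Q, N, L, G → queue [H, D, C, B, Q, N, L, G]
Visit H; enqueue J, F, E, A → queue [D, C, B, Q, N, L, G, J, F, E, A]
Visit D → queue [C, B, Q, N, L, G, J, F, E, A]
Visit C; enqueue I → queue [B, Q, N, L, G, J, F, E, A, I]
Visit B → queue [Q, N, L, G, J, F, E, A, I]
Visit Q; enqueue M → queue [N, L, G, J, F, E, A, I, M]
Visit N → queue [L, G, J, F, E, A, I, M]
Visit L → queue [G, J, F, E, A, I, M]
Visit G → queue [J, F, E, A, I, M]
Visit J → queue [F, E, A, I, M]
Visit F → queue [E, A, I, M]
Visit E; enqueue P → queue [A, I, M, P]
Visit A → queue [I, M, P]
Visit I → queue [M, P]
Visit M → queue [P]
Visit P → queue []

Visit order: R, O, K, H, D, C, B, Q, N, L, G, J, F, E, A, I, M, P

F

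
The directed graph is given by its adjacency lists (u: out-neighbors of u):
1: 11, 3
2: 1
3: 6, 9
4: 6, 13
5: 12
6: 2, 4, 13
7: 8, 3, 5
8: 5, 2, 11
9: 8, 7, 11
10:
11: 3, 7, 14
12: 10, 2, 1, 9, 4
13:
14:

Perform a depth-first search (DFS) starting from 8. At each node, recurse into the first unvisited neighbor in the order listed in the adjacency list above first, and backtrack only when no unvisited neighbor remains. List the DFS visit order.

Visit 8
8 → 5
5 → 12
12 → 10
12 → 2
2 → 1
1 → 11
11 → 3
3 → 6
6 → 4
4 → 13
3 → 9
9 → 7
11 → 14

8, 5, 12, 10, 2, 1, 11, 3, 6, 4, 13, 9, 7, 14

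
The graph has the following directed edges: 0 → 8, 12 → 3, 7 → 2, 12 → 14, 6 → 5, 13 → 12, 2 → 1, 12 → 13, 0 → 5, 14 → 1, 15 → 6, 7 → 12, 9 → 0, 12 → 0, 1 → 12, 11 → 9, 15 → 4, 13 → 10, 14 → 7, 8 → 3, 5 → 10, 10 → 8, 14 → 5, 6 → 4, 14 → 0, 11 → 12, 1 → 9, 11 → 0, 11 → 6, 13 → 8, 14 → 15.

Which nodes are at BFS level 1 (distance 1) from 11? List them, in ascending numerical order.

0, 6, 9, 12

Level 0: 11
Level 1: 0, 6, 9, 12
Level 2: 3, 4, 5, 8, 13, 14
Level 3: 1, 7, 10, 15
Level 4: 2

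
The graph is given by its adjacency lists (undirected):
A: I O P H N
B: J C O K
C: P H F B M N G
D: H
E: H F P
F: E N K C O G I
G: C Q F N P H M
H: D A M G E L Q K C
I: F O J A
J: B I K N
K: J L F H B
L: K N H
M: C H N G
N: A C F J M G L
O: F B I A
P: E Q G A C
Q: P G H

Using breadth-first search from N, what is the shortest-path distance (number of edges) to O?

Level 0: N
Level 1: A, C, F, G, J, L, M
Level 2: B, E, H, I, K, O, P, Q
Level 3: D
O first appears at level 2.

2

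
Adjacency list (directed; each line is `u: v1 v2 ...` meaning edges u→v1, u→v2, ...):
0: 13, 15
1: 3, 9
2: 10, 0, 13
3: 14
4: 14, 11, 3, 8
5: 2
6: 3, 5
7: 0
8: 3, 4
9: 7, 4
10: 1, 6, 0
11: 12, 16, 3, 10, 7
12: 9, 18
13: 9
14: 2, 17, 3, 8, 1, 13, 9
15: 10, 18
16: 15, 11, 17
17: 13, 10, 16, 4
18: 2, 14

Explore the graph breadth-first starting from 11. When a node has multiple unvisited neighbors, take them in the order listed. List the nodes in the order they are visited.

11, 12, 16, 3, 10, 7, 9, 18, 15, 17, 14, 1, 6, 0, 4, 2, 13, 8, 5

Visit 11; enqueue 12, 16, 3, 10, 7 → queue [12, 16, 3, 10, 7]
Visit 12; enqueue 9, 18 → queue [16, 3, 10, 7, 9, 18]
Visit 16; enqueue 15, 17 → queue [3, 10, 7, 9, 18, 15, 17]
Visit 3; enqueue 14 → queue [10, 7, 9, 18, 15, 17, 14]
Visit 10; enqueue 1, 6, 0 → queue [7, 9, 18, 15, 17, 14, 1, 6, 0]
Visit 7 → queue [9, 18, 15, 17, 14, 1, 6, 0]
Visit 9; enqueue 4 → queue [18, 15, 17, 14, 1, 6, 0, 4]
Visit 18; enqueue 2 → queue [15, 17, 14, 1, 6, 0, 4, 2]
Visit 15 → queue [17, 14, 1, 6, 0, 4, 2]
Visit 17; enqueue 13 → queue [14, 1, 6, 0, 4, 2, 13]
Visit 14; enqueue 8 → queue [1, 6, 0, 4, 2, 13, 8]
Visit 1 → queue [6, 0, 4, 2, 13, 8]
Visit 6; enqueue 5 → queue [0, 4, 2, 13, 8, 5]
Visit 0 → queue [4, 2, 13, 8, 5]
Visit 4 → queue [2, 13, 8, 5]
Visit 2 → queue [13, 8, 5]
Visit 13 → queue [8, 5]
Visit 8 → queue [5]
Visit 5 → queue []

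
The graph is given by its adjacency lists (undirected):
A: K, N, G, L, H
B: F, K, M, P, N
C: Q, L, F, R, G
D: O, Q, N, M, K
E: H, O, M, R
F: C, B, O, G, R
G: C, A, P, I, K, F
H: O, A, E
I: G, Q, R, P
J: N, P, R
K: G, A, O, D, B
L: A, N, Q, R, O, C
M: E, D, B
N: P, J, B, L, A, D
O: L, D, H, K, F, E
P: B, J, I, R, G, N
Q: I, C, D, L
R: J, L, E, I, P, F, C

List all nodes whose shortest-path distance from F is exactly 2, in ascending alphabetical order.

Level 0: F
Level 1: B, C, G, O, R
Level 2: A, D, E, H, I, J, K, L, M, N, P, Q

A, D, E, H, I, J, K, L, M, N, P, Q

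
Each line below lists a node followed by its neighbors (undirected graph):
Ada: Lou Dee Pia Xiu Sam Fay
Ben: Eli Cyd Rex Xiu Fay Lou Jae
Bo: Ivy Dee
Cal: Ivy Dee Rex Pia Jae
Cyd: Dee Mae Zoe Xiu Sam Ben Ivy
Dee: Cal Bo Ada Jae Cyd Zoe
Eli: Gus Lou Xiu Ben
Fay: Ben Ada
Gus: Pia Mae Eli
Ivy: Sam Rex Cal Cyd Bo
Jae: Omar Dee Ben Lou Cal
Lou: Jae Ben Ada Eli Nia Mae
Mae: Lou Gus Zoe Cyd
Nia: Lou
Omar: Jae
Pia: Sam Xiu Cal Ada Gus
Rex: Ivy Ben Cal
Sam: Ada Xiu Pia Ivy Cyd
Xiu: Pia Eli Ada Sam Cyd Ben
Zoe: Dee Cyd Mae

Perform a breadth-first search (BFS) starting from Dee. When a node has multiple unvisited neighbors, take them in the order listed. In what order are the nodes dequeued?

Dee → Cal → Bo → Ada → Jae → Cyd → Zoe → Ivy → Rex → Pia → Lou → Xiu → Sam → Fay → Omar → Ben → Mae → Gus → Eli → Nia

Visit Dee; enqueue Cal, Bo, Ada, Jae, Cyd, Zoe → queue [Cal, Bo, Ada, Jae, Cyd, Zoe]
Visit Cal; enqueue Ivy, Rex, Pia → queue [Bo, Ada, Jae, Cyd, Zoe, Ivy, Rex, Pia]
Visit Bo → queue [Ada, Jae, Cyd, Zoe, Ivy, Rex, Pia]
Visit Ada; enqueue Lou, Xiu, Sam, Fay → queue [Jae, Cyd, Zoe, Ivy, Rex, Pia, Lou, Xiu, Sam, Fay]
Visit Jae; enqueue Omar, Ben → queue [Cyd, Zoe, Ivy, Rex, Pia, Lou, Xiu, Sam, Fay, Omar, Ben]
Visit Cyd; enqueue Mae → queue [Zoe, Ivy, Rex, Pia, Lou, Xiu, Sam, Fay, Omar, Ben, Mae]
Visit Zoe → queue [Ivy, Rex, Pia, Lou, Xiu, Sam, Fay, Omar, Ben, Mae]
Visit Ivy → queue [Rex, Pia, Lou, Xiu, Sam, Fay, Omar, Ben, Mae]
Visit Rex → queue [Pia, Lou, Xiu, Sam, Fay, Omar, Ben, Mae]
Visit Pia; enqueue Gus → queue [Lou, Xiu, Sam, Fay, Omar, Ben, Mae, Gus]
Visit Lou; enqueue Eli, Nia → queue [Xiu, Sam, Fay, Omar, Ben, Mae, Gus, Eli, Nia]
Visit Xiu → queue [Sam, Fay, Omar, Ben, Mae, Gus, Eli, Nia]
Visit Sam → queue [Fay, Omar, Ben, Mae, Gus, Eli, Nia]
Visit Fay → queue [Omar, Ben, Mae, Gus, Eli, Nia]
Visit Omar → queue [Ben, Mae, Gus, Eli, Nia]
Visit Ben → queue [Mae, Gus, Eli, Nia]
Visit Mae → queue [Gus, Eli, Nia]
Visit Gus → queue [Eli, Nia]
Visit Eli → queue [Nia]
Visit Nia → queue []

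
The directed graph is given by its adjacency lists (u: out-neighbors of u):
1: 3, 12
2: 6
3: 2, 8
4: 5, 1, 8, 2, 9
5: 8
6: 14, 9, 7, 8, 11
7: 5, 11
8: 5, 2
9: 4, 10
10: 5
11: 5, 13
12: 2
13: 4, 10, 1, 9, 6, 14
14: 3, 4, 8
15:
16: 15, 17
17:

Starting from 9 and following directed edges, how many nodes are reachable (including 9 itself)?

14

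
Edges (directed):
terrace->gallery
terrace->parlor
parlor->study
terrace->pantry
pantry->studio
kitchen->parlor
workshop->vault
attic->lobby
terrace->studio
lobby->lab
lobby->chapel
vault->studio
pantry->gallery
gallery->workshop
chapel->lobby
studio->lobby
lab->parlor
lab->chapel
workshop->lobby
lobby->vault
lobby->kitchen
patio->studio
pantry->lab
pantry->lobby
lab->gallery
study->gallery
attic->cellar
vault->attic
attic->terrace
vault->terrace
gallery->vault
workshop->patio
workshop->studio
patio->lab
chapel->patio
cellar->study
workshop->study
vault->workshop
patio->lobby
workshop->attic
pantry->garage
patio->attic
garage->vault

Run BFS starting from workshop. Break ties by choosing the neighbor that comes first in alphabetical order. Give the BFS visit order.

workshop, attic, lobby, patio, studio, study, vault, cellar, terrace, chapel, kitchen, lab, gallery, pantry, parlor, garage

Visit workshop; enqueue attic, lobby, patio, studio, study, vault → queue [attic, lobby, patio, studio, study, vault]
Visit attic; enqueue cellar, terrace → queue [lobby, patio, studio, study, vault, cellar, terrace]
Visit lobby; enqueue chapel, kitchen, lab → queue [patio, studio, study, vault, cellar, terrace, chapel, kitchen, lab]
Visit patio → queue [studio, study, vault, cellar, terrace, chapel, kitchen, lab]
Visit studio → queue [study, vault, cellar, terrace, chapel, kitchen, lab]
Visit study; enqueue gallery → queue [vault, cellar, terrace, chapel, kitchen, lab, gallery]
Visit vault → queue [cellar, terrace, chapel, kitchen, lab, gallery]
Visit cellar → queue [terrace, chapel, kitchen, lab, gallery]
Visit terrace; enqueue pantry, parlor → queue [chapel, kitchen, lab, gallery, pantry, parlor]
Visit chapel → queue [kitchen, lab, gallery, pantry, parlor]
Visit kitchen → queue [lab, gallery, pantry, parlor]
Visit lab → queue [gallery, pantry, parlor]
Visit gallery → queue [pantry, parlor]
Visit pantry; enqueue garage → queue [parlor, garage]
Visit parlor → queue [garage]
Visit garage → queue []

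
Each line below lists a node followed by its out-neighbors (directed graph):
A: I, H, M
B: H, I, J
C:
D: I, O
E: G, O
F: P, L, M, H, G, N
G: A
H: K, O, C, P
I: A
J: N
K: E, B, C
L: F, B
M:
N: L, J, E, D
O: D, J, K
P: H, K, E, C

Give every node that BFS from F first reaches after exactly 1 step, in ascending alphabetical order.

Level 0: F
Level 1: G, H, L, M, N, P
Level 2: A, B, C, D, E, J, K, O
Level 3: I

G, H, L, M, N, P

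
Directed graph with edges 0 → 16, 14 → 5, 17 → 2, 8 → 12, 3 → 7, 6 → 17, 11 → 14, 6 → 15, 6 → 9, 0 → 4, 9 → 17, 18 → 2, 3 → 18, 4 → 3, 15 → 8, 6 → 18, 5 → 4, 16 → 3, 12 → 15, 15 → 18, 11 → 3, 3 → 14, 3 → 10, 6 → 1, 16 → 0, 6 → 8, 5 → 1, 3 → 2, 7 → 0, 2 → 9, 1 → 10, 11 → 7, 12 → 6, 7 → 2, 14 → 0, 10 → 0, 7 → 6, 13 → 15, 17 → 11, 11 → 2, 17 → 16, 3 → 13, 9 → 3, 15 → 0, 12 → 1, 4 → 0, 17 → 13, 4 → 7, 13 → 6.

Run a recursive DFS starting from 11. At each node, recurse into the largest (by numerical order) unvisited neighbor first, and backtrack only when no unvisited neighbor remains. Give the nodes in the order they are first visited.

11, 14, 5, 4, 7, 6, 18, 2, 9, 17, 16, 3, 13, 15, 8, 12, 1, 10, 0

Visit 11
11 → 14
14 → 5
5 → 4
4 → 7
7 → 6
6 → 18
18 → 2
2 → 9
9 → 17
17 → 16
16 → 3
3 → 13
13 → 15
15 → 8
8 → 12
12 → 1
1 → 10
10 → 0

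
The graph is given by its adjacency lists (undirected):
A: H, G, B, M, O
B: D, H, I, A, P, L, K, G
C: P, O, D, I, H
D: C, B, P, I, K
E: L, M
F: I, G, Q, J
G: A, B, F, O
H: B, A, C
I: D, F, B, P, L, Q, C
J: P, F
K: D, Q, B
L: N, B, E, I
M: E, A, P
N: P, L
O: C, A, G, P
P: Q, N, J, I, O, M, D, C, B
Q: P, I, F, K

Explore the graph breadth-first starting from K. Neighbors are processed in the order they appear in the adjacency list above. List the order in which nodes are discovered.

Visit K; enqueue D, Q, B → queue [D, Q, B]
Visit D; enqueue C, P, I → queue [Q, B, C, P, I]
Visit Q; enqueue F → queue [B, C, P, I, F]
Visit B; enqueue H, A, L, G → queue [C, P, I, F, H, A, L, G]
Visit C; enqueue O → queue [P, I, F, H, A, L, G, O]
Visit P; enqueue N, J, M → queue [I, F, H, A, L, G, O, N, J, M]
Visit I → queue [F, H, A, L, G, O, N, J, M]
Visit F → queue [H, A, L, G, O, N, J, M]
Visit H → queue [A, L, G, O, N, J, M]
Visit A → queue [L, G, O, N, J, M]
Visit L; enqueue E → queue [G, O, N, J, M, E]
Visit G → queue [O, N, J, M, E]
Visit O → queue [N, J, M, E]
Visit N → queue [J, M, E]
Visit J → queue [M, E]
Visit M → queue [E]
Visit E → queue []

K → D → Q → B → C → P → I → F → H → A → L → G → O → N → J → M → E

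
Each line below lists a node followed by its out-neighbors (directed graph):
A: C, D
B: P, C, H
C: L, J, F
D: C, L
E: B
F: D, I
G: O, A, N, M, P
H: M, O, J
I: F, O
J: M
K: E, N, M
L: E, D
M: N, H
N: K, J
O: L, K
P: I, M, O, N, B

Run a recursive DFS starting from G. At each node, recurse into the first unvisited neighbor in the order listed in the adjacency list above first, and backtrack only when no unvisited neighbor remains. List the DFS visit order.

G -> O -> L -> E -> B -> P -> I -> F -> D -> C -> J -> M -> N -> K -> H -> A

Visit G
G → O
O → L
L → E
E → B
B → P
P → I
I → F
F → D
D → C
C → J
J → M
M → N
N → K
M → H
G → A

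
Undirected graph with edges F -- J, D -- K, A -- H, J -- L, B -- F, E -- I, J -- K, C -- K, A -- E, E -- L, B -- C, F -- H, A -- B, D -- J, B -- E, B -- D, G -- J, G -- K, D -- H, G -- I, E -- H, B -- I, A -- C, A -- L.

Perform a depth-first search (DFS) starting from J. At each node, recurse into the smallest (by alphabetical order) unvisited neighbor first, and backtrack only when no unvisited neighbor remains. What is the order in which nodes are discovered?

Visit J
J → D
D → B
B → A
A → C
C → K
K → G
G → I
I → E
E → H
H → F
E → L

J, D, B, A, C, K, G, I, E, H, F, L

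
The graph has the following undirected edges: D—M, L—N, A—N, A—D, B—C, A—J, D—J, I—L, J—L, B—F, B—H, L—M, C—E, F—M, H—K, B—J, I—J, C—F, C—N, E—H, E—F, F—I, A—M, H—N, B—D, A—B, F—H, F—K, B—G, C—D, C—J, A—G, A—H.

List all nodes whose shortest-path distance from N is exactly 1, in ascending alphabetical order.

A, C, H, L

Level 0: N
Level 1: A, C, H, L
Level 2: B, D, E, F, G, I, J, K, M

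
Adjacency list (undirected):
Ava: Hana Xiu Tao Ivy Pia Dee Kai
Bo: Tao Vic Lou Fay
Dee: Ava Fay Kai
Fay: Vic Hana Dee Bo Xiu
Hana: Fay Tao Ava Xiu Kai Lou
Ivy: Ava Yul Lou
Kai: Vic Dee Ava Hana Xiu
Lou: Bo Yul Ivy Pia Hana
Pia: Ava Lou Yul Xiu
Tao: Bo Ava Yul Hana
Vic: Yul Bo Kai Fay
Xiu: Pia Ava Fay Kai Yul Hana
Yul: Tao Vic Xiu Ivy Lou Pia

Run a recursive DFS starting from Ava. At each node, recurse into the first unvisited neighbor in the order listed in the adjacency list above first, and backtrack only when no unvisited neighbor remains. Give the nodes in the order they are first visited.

Ava → Hana → Fay → Vic → Yul → Tao → Bo → Lou → Ivy → Pia → Xiu → Kai → Dee

Visit Ava
Ava → Hana
Hana → Fay
Fay → Vic
Vic → Yul
Yul → Tao
Tao → Bo
Bo → Lou
Lou → Ivy
Lou → Pia
Pia → Xiu
Xiu → Kai
Kai → Dee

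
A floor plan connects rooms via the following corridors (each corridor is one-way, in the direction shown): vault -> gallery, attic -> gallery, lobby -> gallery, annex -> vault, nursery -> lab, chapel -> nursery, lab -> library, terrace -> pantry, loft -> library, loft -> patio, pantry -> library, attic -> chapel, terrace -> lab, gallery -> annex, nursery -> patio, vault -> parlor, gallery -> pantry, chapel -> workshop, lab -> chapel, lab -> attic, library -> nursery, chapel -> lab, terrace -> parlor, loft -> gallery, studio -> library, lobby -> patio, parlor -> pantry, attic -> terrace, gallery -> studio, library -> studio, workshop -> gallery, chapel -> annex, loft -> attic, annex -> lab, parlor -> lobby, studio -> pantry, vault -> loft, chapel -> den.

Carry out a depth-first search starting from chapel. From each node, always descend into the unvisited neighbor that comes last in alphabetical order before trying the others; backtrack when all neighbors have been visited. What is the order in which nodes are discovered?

chapel workshop gallery studio pantry library nursery patio lab attic terrace parlor lobby annex vault loft den

Visit chapel
chapel → workshop
workshop → gallery
gallery → studio
studio → pantry
pantry → library
library → nursery
nursery → patio
nursery → lab
lab → attic
attic → terrace
terrace → parlor
parlor → lobby
gallery → annex
annex → vault
vault → loft
chapel → den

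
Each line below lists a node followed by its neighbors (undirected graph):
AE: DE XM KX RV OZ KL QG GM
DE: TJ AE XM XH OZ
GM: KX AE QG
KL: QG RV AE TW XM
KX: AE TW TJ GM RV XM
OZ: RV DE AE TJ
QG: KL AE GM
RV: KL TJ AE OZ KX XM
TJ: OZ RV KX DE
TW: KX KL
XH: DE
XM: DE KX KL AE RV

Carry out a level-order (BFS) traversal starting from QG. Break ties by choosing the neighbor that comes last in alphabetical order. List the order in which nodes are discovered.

QG, KL, GM, AE, XM, TW, RV, KX, OZ, DE, TJ, XH

Visit QG; enqueue KL, GM, AE → queue [KL, GM, AE]
Visit KL; enqueue XM, TW, RV → queue [GM, AE, XM, TW, RV]
Visit GM; enqueue KX → queue [AE, XM, TW, RV, KX]
Visit AE; enqueue OZ, DE → queue [XM, TW, RV, KX, OZ, DE]
Visit XM → queue [TW, RV, KX, OZ, DE]
Visit TW → queue [RV, KX, OZ, DE]
Visit RV; enqueue TJ → queue [KX, OZ, DE, TJ]
Visit KX → queue [OZ, DE, TJ]
Visit OZ → queue [DE, TJ]
Visit DE; enqueue XH → queue [TJ, XH]
Visit TJ → queue [XH]
Visit XH → queue []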